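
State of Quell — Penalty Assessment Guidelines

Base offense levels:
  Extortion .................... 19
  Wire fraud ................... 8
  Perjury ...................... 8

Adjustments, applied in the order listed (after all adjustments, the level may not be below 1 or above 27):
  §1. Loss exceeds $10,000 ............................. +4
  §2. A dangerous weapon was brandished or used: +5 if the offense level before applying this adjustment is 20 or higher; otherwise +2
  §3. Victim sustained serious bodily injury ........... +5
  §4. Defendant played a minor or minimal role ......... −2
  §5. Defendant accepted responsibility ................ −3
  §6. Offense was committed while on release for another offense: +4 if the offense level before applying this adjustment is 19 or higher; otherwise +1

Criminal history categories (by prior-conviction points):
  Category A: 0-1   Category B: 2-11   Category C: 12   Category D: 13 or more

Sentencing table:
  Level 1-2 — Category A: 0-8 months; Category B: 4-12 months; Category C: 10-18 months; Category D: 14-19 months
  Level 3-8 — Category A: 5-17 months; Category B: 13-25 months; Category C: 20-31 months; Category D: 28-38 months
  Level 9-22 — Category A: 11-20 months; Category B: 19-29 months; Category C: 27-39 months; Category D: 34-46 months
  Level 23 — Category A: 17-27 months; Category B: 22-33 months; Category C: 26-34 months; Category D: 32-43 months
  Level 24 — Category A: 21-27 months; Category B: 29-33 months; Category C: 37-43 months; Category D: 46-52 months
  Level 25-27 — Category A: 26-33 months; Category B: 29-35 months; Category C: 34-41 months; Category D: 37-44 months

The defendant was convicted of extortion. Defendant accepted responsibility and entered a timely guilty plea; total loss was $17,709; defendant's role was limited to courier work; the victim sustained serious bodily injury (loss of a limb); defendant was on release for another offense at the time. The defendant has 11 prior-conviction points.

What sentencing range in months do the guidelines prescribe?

29-35 months

Base offense level for extortion: 19.
§1 applies: 19 + 4 = 23.
§3 applies: 23 + 5 = 28.
§4 applies: 28 − 2 = 26.
§5 applies: 26 − 3 = 23.
§6 applies (level before this adjustment is 23 ≥ 19, so +4): 23 + 4 = 27.
Final offense level: 27.
Criminal history: 11 prior points → Category B (2-11).
Level 27 falls in the 25-27 band.
Grid: Level 25-27 × Category B = 29-35 months.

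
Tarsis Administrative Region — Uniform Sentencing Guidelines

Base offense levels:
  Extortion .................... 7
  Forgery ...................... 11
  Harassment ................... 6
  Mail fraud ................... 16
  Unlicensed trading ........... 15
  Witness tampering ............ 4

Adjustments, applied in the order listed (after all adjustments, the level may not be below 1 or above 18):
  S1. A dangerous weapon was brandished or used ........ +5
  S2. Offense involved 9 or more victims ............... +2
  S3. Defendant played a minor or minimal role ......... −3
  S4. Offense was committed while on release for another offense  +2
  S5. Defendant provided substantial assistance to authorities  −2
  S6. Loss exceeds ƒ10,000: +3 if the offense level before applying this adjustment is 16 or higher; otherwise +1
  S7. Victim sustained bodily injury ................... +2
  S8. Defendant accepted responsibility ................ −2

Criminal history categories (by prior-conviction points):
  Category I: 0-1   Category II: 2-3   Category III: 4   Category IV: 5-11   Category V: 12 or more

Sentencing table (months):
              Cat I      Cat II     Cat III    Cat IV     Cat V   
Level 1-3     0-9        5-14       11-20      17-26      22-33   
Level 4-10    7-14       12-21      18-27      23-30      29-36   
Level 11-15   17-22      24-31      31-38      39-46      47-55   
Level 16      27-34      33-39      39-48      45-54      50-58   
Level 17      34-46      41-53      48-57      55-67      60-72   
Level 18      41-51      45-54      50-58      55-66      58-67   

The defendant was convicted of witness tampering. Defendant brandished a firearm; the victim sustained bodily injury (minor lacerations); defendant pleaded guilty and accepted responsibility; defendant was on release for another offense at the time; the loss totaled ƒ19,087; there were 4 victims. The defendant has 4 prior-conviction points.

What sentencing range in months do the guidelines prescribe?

31-38 months

Base offense level for witness tampering: 4.
S1 applies: 4 + 5 = 9.
S3 does not apply.
S4 applies: 9 + 2 = 11.
S5 does not apply.
S6 applies (level before this adjustment is 11 < 16, so +1): 11 + 1 = 12.
S7 applies: 12 + 2 = 14.
S8 applies: 14 − 2 = 12.
Final offense level: 12.
Criminal history: 4 prior points → Category III (4).
Level 12 falls in the 11-15 band.
Grid: Level 11-15 × Category III = 31-38 months.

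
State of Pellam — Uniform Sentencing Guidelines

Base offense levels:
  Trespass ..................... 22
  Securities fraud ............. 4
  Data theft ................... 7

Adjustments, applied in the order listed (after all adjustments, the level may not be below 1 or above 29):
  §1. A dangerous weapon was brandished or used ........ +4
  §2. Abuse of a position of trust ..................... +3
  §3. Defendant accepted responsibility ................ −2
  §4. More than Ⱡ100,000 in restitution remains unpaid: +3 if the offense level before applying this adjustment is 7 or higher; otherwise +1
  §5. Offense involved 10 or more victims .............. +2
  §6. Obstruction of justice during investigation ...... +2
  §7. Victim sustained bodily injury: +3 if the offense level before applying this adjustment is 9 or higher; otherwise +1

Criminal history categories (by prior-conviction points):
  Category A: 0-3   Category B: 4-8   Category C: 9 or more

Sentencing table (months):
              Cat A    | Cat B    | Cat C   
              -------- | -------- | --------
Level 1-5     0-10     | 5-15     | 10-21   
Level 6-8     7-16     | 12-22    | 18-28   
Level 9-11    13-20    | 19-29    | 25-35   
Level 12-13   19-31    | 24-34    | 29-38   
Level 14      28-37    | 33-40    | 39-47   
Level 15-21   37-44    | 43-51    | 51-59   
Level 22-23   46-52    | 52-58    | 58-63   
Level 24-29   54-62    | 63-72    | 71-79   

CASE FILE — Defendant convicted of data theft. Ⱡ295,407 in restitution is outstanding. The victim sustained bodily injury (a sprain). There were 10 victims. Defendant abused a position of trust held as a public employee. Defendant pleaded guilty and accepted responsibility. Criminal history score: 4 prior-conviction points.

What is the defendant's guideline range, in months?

43-51 months

Base offense level for data theft: 7.
§1 does not apply.
§2 applies: 7 + 3 = 10.
§3 applies: 10 − 2 = 8.
§4 applies (level before this adjustment is 8 ≥ 7, so +3): 8 + 3 = 11.
§5 applies: 11 + 2 = 13.
§6 does not apply.
§7 applies (level before this adjustment is 13 ≥ 9, so +3): 13 + 3 = 16.
Final offense level: 16.
Criminal history: 4 prior points → Category B (4-8).
Level 16 falls in the 15-21 band.
Grid: Level 15-21 × Category B = 43-51 months.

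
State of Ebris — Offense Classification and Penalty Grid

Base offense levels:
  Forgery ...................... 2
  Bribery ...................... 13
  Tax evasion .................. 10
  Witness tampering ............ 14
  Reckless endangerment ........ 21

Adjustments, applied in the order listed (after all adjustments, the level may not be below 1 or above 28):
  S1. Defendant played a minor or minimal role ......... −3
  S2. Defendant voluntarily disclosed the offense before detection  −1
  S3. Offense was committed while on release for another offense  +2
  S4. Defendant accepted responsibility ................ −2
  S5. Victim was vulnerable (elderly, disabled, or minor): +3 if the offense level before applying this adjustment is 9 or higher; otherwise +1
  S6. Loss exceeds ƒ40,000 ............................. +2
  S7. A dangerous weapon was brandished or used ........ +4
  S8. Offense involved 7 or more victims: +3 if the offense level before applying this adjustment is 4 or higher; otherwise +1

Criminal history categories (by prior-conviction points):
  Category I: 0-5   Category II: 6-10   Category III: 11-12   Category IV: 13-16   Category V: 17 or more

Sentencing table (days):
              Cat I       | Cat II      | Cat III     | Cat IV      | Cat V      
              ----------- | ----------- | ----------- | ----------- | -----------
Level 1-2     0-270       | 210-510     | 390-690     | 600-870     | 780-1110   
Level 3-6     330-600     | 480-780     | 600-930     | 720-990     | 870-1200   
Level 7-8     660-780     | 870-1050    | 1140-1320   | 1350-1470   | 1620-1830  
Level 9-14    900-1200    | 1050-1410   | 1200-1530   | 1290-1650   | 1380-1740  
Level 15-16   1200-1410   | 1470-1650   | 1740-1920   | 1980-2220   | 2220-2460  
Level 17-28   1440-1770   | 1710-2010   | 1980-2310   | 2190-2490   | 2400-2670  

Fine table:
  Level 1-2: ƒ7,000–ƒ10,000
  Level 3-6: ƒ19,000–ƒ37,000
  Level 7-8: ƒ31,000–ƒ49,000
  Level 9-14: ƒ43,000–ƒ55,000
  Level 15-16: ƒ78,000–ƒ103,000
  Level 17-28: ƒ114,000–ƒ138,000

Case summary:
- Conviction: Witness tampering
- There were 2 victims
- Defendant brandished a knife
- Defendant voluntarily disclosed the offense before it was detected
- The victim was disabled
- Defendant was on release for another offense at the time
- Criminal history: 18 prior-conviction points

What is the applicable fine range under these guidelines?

Base offense level for witness tampering: 14.
S2 applies: 14 − 1 = 13.
S3 applies: 13 + 2 = 15.
S5 applies (level before this adjustment is 15 ≥ 9, so +3): 15 + 3 = 18.
S7 applies: 18 + 4 = 22.
S8 does not apply.
Final offense level: 22.
Level 22 falls in the 17-28 band.
Fine table: Level 17-28 → ƒ114,000–ƒ138,000.

ƒ114,000–ƒ138,000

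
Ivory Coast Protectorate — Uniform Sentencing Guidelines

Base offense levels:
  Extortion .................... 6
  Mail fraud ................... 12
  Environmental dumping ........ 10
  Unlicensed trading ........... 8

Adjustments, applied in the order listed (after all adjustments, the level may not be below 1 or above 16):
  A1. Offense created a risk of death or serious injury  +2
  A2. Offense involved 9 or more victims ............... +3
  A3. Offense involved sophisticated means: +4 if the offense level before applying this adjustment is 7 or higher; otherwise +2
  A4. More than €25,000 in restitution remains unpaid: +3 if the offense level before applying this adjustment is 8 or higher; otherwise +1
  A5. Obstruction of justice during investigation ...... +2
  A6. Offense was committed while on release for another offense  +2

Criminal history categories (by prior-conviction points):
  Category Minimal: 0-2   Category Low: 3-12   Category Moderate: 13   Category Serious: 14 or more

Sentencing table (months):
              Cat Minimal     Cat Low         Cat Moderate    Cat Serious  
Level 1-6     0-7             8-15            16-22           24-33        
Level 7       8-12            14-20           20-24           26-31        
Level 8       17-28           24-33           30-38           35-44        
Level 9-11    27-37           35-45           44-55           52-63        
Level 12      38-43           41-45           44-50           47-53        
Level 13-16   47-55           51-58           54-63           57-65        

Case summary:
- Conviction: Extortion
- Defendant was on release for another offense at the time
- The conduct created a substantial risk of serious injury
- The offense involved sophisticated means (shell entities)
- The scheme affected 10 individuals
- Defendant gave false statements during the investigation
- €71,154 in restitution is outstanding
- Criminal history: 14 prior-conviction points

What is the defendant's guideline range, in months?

Base offense level for extortion: 6.
A1 applies: 6 + 2 = 8.
A2 applies: 8 + 3 = 11.
A3 applies (level before this adjustment is 11 ≥ 7, so +4): 11 + 4 = 15.
A4 applies (level before this adjustment is 15 ≥ 8, so +3): 15 + 3 = 18.
A5 applies: 18 + 2 = 20.
A6 applies: 20 + 2 = 22.
Level 22 exceeds the maximum of 16; capped at 16.
Final offense level: 16.
Criminal history: 14 prior points → Category Serious (14+).
Level 16 falls in the 13-16 band.
Grid: Level 13-16 × Category Serious = 57-65 months.

57-65 months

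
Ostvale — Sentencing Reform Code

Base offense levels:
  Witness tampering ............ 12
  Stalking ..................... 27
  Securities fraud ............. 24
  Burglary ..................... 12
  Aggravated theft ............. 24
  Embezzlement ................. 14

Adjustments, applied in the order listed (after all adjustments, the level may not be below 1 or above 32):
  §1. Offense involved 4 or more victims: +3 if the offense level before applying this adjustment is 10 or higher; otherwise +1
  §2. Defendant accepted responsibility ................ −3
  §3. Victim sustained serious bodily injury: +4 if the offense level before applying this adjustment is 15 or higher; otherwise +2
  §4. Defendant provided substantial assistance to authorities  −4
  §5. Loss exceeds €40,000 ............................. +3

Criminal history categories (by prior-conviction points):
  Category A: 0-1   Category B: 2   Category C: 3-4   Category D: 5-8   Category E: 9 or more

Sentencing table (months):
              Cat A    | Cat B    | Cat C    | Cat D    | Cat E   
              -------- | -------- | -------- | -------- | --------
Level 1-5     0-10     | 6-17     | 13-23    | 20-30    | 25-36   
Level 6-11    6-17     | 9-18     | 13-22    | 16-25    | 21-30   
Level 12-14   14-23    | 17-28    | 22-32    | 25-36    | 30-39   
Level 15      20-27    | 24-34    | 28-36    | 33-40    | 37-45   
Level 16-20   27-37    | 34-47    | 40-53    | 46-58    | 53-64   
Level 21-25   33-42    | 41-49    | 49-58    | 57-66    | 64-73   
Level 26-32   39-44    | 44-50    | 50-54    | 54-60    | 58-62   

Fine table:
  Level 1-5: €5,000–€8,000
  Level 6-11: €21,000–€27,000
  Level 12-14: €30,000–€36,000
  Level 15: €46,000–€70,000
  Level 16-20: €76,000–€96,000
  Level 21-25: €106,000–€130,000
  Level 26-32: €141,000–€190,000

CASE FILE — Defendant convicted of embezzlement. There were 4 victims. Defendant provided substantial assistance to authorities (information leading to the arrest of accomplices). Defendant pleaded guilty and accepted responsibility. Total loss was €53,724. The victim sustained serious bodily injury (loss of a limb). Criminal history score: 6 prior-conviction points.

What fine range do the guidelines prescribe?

Base offense level for embezzlement: 14.
§1 applies (level before this adjustment is 14 ≥ 10, so +3): 14 + 3 = 17.
§2 applies: 17 − 3 = 14.
§3 applies (level before this adjustment is 14 < 15, so +2): 14 + 2 = 16.
§4 applies: 16 − 4 = 12.
§5 applies: 12 + 3 = 15.
Final offense level: 15.
Level 15 falls in the 15 band.
Fine table: Level 15 → €46,000–€70,000.

€46,000–€70,000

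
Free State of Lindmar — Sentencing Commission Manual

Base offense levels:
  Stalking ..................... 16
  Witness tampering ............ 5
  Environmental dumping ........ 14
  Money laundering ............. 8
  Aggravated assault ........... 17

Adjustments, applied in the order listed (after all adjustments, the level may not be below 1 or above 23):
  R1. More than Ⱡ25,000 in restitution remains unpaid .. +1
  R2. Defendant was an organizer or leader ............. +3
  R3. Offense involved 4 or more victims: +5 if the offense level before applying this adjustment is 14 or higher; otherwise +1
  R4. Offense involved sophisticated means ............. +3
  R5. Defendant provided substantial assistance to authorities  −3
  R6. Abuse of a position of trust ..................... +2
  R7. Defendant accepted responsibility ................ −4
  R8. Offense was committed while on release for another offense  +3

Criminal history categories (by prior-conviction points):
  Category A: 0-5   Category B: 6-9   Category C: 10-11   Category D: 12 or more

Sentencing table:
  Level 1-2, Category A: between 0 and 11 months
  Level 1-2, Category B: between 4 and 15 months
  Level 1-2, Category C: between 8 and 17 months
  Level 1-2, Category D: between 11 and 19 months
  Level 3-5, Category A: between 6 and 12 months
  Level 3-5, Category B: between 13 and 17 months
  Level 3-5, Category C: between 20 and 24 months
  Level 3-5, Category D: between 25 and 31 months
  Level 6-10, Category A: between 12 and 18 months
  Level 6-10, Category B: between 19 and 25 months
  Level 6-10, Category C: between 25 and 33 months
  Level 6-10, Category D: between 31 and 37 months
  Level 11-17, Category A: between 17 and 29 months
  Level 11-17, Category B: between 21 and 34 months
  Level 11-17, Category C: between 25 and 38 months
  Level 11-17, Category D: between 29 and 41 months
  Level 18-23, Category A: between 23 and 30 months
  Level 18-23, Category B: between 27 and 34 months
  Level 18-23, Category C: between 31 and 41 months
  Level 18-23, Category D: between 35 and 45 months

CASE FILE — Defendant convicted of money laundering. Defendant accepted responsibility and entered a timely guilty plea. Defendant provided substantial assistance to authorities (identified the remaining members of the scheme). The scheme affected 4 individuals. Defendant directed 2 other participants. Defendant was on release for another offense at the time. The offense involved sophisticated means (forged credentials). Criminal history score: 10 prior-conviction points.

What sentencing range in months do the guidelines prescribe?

Base offense level for money laundering: 8.
R2 applies: 8 + 3 = 11.
R3 applies (level before this adjustment is 11 < 14, so +1): 11 + 1 = 12.
R4 applies: 12 + 3 = 15.
R5 applies: 15 − 3 = 12.
R6 does not apply.
R7 applies: 12 − 4 = 8.
R8 applies: 8 + 3 = 11.
Final offense level: 11.
Criminal history: 10 prior points → Category C (10-11).
Level 11 falls in the 11-17 band.
Grid: Level 11-17 × Category C = 25-38 months.

25-38 months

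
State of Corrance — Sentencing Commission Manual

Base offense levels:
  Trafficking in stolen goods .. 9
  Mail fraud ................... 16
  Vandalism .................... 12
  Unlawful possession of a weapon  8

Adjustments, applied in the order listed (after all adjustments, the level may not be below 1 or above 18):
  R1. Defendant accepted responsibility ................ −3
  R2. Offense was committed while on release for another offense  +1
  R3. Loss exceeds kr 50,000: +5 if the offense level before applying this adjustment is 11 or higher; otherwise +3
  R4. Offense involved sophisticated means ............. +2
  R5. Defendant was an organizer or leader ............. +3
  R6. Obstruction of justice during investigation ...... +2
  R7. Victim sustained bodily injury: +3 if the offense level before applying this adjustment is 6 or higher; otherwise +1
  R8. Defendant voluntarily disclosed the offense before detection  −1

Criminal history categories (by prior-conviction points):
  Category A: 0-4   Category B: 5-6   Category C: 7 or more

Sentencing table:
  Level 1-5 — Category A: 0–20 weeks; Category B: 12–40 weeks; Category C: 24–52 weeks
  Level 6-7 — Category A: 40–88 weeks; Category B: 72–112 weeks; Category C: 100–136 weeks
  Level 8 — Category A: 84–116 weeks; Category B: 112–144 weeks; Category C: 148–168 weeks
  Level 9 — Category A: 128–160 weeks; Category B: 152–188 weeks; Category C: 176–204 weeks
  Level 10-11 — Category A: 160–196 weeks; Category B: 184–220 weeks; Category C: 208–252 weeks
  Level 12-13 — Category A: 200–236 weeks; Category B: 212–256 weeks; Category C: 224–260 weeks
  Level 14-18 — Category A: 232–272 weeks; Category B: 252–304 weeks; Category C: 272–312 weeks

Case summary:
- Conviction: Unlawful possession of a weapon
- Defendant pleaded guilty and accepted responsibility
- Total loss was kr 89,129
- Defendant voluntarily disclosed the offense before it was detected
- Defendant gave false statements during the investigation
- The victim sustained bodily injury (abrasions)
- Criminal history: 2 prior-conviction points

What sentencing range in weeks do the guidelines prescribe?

200-236 weeks

Base offense level for unlawful possession of a weapon: 8.
R1 applies: 8 − 3 = 5.
R2 does not apply.
R3 applies (level before this adjustment is 5 < 11, so +3): 5 + 3 = 8.
R4 does not apply.
R6 applies: 8 + 2 = 10.
R7 applies (level before this adjustment is 10 ≥ 6, so +3): 10 + 3 = 13.
R8 applies: 13 − 1 = 12.
Final offense level: 12.
Criminal history: 2 prior points → Category A (0-4).
Level 12 falls in the 12-13 band.
Grid: Level 12-13 × Category A = 200-236 weeks.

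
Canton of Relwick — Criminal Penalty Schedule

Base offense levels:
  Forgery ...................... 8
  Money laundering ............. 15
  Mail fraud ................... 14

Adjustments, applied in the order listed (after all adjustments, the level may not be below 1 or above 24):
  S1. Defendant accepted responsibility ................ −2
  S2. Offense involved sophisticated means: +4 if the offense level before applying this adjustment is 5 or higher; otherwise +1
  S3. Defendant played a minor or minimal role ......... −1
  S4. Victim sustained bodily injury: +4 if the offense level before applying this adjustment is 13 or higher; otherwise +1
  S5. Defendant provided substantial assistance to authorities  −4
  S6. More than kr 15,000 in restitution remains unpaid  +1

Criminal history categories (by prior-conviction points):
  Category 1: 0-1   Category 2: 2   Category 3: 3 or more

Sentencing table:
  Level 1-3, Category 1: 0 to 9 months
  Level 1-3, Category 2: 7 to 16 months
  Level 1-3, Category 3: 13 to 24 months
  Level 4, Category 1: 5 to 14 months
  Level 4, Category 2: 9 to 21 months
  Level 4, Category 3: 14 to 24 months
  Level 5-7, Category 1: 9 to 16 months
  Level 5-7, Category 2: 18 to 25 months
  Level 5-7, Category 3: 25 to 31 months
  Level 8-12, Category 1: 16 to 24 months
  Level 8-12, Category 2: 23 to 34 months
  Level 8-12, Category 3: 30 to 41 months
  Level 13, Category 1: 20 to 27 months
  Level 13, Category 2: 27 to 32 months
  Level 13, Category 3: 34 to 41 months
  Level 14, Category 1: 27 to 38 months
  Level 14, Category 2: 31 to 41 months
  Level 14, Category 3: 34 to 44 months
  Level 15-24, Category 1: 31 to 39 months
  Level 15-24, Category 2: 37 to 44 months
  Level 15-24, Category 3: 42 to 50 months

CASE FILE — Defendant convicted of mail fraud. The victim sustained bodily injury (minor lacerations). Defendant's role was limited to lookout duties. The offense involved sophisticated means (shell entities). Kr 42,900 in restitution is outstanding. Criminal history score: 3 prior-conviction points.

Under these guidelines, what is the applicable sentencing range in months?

Base offense level for mail fraud: 14.
S1 does not apply.
S2 applies (level before this adjustment is 14 ≥ 5, so +4): 14 + 4 = 18.
S3 applies: 18 − 1 = 17.
S4 applies (level before this adjustment is 17 ≥ 13, so +4): 17 + 4 = 21.
S5 does not apply.
S6 applies: 21 + 1 = 22.
Final offense level: 22.
Criminal history: 3 prior points → Category 3 (3+).
Level 22 falls in the 15-24 band.
Grid: Level 15-24 × Category 3 = 42-50 months.

42-50 months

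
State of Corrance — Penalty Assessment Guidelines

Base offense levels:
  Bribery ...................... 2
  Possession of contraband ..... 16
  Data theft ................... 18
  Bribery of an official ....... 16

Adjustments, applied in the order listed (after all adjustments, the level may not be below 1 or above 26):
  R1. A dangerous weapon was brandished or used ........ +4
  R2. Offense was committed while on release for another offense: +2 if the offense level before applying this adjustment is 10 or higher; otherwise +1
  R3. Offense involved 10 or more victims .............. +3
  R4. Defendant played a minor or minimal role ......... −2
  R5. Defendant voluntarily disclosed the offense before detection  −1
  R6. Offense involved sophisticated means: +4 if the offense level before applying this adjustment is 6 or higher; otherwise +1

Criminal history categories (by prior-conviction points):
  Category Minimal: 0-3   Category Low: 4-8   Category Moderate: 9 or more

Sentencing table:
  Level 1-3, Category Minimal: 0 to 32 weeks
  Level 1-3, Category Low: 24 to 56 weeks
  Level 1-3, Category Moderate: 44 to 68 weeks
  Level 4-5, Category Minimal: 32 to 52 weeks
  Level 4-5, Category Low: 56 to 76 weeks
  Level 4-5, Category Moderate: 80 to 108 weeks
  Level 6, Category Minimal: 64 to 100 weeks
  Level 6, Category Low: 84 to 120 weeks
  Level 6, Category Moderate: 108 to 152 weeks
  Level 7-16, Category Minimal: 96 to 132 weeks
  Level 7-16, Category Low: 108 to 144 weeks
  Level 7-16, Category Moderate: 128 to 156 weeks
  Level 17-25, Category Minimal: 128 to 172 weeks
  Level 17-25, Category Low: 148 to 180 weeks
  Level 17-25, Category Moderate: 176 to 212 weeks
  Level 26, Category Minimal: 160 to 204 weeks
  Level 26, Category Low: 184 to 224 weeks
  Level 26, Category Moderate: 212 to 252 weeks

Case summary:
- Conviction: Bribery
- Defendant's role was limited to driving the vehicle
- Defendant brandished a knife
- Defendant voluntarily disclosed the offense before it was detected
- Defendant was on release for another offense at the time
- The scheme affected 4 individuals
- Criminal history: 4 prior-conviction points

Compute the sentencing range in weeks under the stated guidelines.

Base offense level for bribery: 2.
R1 applies: 2 + 4 = 6.
R2 applies (level before this adjustment is 6 < 10, so +1): 6 + 1 = 7.
R3 does not apply.
R4 applies: 7 − 2 = 5.
R5 applies: 5 − 1 = 4.
Final offense level: 4.
Criminal history: 4 prior points → Category Low (4-8).
Level 4 falls in the 4-5 band.
Grid: Level 4-5 × Category Low = 56-76 weeks.

56-76 weeks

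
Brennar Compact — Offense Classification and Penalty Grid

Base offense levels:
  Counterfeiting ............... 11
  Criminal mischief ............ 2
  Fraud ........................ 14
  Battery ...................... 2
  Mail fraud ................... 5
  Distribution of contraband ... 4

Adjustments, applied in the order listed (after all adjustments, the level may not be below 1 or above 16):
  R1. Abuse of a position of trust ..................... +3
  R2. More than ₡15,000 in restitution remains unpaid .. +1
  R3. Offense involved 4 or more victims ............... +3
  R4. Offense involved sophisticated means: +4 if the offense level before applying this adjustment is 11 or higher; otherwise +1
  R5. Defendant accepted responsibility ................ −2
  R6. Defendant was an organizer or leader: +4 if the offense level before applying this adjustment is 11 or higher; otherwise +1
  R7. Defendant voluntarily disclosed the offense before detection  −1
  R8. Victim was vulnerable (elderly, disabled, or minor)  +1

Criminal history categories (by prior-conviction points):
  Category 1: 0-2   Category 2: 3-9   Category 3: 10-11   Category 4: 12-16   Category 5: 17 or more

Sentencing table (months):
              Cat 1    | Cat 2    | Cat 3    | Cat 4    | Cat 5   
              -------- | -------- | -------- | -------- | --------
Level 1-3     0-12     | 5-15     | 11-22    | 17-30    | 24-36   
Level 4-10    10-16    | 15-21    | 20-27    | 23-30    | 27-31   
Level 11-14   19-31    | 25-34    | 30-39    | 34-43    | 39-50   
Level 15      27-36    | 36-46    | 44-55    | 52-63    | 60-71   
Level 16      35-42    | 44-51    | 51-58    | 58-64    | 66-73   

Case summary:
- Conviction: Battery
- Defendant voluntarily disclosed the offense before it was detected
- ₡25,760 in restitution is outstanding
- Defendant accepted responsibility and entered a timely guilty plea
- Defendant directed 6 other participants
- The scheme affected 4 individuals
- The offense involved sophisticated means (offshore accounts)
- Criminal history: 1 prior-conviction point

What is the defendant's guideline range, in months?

Base offense level for battery: 2.
R1 does not apply.
R2 applies: 2 + 1 = 3.
R3 applies: 3 + 3 = 6.
R4 applies (level before this adjustment is 6 < 11, so +1): 6 + 1 = 7.
R5 applies: 7 − 2 = 5.
R6 applies (level before this adjustment is 5 < 11, so +1): 5 + 1 = 6.
R7 applies: 6 − 1 = 5.
Final offense level: 5.
Criminal history: 1 prior point → Category 1 (0-2).
Level 5 falls in the 4-10 band.
Grid: Level 4-10 × Category 1 = 10-16 months.

10-16 months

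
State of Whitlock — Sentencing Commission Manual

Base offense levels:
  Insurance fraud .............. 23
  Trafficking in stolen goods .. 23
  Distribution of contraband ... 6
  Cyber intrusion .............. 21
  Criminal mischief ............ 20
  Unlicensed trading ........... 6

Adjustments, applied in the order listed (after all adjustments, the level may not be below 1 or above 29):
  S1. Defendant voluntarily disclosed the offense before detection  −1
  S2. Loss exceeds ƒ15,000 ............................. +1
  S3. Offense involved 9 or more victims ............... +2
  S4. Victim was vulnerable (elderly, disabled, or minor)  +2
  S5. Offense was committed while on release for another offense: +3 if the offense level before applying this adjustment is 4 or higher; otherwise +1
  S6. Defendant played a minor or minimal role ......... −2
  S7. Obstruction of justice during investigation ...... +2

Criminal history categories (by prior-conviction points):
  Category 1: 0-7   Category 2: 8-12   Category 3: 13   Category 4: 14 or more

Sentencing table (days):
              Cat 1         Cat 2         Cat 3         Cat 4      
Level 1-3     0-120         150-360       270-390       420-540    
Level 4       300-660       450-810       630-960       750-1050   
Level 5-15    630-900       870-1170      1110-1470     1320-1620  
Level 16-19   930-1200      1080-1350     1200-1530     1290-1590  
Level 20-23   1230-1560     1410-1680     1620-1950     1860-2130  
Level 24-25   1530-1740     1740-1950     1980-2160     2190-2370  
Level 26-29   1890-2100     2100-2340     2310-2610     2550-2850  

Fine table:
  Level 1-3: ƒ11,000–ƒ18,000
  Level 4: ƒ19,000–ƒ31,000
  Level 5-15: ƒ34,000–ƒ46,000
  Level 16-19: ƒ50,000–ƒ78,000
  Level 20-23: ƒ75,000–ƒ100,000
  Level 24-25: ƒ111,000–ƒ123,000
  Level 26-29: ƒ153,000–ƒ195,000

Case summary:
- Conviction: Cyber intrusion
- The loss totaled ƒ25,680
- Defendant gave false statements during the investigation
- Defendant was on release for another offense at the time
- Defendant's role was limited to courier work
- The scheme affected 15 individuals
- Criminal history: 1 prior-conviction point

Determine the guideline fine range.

ƒ153,000–ƒ195,000

Base offense level for cyber intrusion: 21.
S1 does not apply.
S2 applies: 21 + 1 = 22.
S3 applies: 22 + 2 = 24.
S4 does not apply.
S5 applies (level before this adjustment is 24 ≥ 4, so +3): 24 + 3 = 27.
S6 applies: 27 − 2 = 25.
S7 applies: 25 + 2 = 27.
Final offense level: 27.
Level 27 falls in the 26-29 band.
Fine table: Level 26-29 → ƒ153,000–ƒ195,000.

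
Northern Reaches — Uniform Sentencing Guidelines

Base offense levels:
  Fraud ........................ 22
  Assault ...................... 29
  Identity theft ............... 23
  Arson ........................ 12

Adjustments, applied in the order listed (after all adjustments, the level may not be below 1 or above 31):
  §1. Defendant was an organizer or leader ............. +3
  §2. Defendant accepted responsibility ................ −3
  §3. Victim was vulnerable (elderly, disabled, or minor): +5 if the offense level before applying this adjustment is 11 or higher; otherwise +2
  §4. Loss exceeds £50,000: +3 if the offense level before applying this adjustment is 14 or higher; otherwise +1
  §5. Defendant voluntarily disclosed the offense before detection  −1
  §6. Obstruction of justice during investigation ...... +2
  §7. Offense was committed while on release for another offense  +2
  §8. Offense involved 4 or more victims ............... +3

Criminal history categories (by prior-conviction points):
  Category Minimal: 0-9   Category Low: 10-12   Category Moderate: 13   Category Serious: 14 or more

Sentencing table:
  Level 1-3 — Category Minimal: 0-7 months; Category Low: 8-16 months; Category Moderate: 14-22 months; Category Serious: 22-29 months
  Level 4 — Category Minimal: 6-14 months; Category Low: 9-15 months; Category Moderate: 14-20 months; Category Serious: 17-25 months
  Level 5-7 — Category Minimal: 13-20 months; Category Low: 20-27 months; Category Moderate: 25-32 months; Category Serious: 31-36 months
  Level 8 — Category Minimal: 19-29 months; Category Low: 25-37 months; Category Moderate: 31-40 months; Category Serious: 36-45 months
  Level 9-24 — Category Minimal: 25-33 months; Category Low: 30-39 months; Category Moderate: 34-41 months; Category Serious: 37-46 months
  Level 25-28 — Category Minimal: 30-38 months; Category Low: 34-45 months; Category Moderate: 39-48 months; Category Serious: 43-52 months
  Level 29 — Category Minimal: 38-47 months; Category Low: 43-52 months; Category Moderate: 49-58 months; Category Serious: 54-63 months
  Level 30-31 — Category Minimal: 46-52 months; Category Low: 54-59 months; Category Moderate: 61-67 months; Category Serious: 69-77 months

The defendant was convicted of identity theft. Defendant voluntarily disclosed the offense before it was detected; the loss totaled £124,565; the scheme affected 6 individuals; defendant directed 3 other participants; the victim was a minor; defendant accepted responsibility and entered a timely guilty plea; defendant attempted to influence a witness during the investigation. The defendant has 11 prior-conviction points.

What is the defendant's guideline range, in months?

54-59 months

Base offense level for identity theft: 23.
§1 applies: 23 + 3 = 26.
§2 applies: 26 − 3 = 23.
§3 applies (level before this adjustment is 23 ≥ 11, so +5): 23 + 5 = 28.
§4 applies (level before this adjustment is 28 ≥ 14, so +3): 28 + 3 = 31.
§5 applies: 31 − 1 = 30.
§6 applies: 30 + 2 = 32.
§8 applies: 32 + 3 = 35.
Level 35 exceeds the maximum of 31; capped at 31.
Final offense level: 31.
Criminal history: 11 prior points → Category Low (10-12).
Level 31 falls in the 30-31 band.
Grid: Level 30-31 × Category Low = 54-59 months.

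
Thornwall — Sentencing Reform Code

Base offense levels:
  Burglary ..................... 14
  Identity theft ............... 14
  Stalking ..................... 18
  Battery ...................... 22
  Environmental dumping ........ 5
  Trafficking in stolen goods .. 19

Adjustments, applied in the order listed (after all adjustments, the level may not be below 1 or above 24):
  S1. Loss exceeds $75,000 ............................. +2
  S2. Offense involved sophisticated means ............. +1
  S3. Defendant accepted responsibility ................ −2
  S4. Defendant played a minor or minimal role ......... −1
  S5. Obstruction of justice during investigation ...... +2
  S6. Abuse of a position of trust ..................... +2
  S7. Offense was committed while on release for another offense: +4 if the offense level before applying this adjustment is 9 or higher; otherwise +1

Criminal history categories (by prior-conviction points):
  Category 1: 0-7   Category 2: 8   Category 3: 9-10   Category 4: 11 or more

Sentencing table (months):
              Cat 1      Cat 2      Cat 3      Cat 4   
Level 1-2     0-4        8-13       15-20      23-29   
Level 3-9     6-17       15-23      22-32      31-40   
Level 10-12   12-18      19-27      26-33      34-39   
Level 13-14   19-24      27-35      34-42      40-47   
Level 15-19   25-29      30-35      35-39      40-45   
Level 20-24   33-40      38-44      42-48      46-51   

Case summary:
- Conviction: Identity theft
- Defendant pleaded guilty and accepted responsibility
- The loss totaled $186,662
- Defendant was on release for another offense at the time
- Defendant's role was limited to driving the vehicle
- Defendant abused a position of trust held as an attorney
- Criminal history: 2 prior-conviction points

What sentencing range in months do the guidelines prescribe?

Base offense level for identity theft: 14.
S1 applies: 14 + 2 = 16.
S2 does not apply.
S3 applies: 16 − 2 = 14.
S4 applies: 14 − 1 = 13.
S6 applies: 13 + 2 = 15.
S7 applies (level before this adjustment is 15 ≥ 9, so +4): 15 + 4 = 19.
Final offense level: 19.
Criminal history: 2 prior points → Category 1 (0-7).
Level 19 falls in the 15-19 band.
Grid: Level 15-19 × Category 1 = 25-29 months.

25-29 months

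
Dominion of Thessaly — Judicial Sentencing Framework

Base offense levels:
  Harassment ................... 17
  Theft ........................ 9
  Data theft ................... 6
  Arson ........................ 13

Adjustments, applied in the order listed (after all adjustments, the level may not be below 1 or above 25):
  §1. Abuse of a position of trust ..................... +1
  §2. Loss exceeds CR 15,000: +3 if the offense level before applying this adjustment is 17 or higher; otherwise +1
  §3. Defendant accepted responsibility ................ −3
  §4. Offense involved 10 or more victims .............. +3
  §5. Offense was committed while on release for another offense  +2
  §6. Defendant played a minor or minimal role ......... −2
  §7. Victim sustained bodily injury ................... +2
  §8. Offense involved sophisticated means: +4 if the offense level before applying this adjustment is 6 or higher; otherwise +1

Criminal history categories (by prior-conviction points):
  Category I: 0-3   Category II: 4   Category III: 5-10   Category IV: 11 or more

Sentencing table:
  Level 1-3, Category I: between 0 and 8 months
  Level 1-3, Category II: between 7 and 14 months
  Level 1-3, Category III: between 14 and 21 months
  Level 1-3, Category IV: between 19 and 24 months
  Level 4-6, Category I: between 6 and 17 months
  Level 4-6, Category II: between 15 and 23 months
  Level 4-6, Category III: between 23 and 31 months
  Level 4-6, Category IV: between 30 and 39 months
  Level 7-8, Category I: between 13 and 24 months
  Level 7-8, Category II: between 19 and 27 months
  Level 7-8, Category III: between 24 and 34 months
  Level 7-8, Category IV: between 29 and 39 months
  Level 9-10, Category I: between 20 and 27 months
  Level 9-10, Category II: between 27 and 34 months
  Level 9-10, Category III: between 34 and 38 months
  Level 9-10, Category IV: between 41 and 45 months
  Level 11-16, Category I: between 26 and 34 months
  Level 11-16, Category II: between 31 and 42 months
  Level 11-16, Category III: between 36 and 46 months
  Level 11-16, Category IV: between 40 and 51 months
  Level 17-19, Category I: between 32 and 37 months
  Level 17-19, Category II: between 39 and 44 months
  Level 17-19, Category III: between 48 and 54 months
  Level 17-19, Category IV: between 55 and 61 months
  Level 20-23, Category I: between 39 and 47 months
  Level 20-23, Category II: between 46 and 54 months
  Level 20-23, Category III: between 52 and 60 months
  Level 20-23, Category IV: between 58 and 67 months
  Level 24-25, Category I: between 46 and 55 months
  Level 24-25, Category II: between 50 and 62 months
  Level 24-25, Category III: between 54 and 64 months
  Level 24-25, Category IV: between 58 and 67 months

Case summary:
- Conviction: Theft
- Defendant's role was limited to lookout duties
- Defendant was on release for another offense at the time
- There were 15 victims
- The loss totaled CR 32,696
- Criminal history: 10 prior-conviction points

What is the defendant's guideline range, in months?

Base offense level for theft: 9.
§2 applies (level before this adjustment is 9 < 17, so +1): 9 + 1 = 10.
§3 does not apply.
§4 applies: 10 + 3 = 13.
§5 applies: 13 + 2 = 15.
§6 applies: 15 − 2 = 13.
§7 does not apply.
§8 does not apply.
Final offense level: 13.
Criminal history: 10 prior points → Category III (5-10).
Level 13 falls in the 11-16 band.
Grid: Level 11-16 × Category III = 36-46 months.

36-46 months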